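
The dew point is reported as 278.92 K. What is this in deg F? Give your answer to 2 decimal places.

42.39 °F

First to °C: 5.77 °C.
Then to °F: 42.39 °F.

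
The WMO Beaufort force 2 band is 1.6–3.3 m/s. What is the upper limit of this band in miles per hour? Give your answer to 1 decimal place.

7.4 mph

1.6–3.3 m/s × 2.237 = 3.6–7.4 mph.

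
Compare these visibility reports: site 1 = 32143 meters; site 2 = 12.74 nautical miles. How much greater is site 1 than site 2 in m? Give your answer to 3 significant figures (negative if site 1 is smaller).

8550 m

site 2: 12.74 nmi = 23594.48 m.
Difference: 32143.00 − 23594.48 = 8550 m.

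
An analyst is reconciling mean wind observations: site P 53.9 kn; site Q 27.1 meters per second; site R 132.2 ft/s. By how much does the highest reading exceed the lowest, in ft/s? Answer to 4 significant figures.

43.29 ft/s

site P: 53.9 kt = 90.9730 ft/s.
site Q: 27.1 m/s = 88.9108 ft/s.
Spread: 132.2000 − 88.9108 = 43.29 ft/s.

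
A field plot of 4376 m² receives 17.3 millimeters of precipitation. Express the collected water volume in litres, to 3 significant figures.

75700 litres

1 mm over 1 m² is 1 L, so volume = 17.3 × 4376 = 75704.8 L ≈ 75700 L.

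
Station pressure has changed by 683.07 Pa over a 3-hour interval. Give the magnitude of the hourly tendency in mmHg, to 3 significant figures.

683.07 Pa / 3 h × 0.00750062 mmHg/Pa = 1.71 mmHg/h.

1.71 mmHg per hour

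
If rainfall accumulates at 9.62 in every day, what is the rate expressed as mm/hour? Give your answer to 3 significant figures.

9.62 in/day × 25.4 mm/in × 0.0416667 day/hour = 10.2 mm/hour.

10.2 mm/hour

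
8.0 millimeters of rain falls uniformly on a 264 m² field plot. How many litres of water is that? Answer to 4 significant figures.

2112 litres

1 mm over 1 m² is 1 L, so volume = 8 × 264 = 2112 L.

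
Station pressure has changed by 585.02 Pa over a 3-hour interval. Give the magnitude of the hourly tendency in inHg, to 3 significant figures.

585.02 Pa / 3 h × 0.0002953 inHg/Pa = 0.0576 inHg/h.

0.0576 inHg per hour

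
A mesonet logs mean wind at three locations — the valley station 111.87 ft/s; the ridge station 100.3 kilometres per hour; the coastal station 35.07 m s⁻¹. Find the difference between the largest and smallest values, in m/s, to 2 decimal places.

the valley station: 111.87 ft/s = 34.0980 m/s.
the ridge station: 100.3 km/h = 27.8611 m/s.
Spread: 35.0700 − 27.8611 = 7.21 m/s.

7.21 m/s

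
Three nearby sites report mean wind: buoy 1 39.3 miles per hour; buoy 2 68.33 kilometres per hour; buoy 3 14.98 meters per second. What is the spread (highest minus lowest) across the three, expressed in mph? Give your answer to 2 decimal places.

buoy 2: 68.33 km/h = 42.4583 mph.
buoy 3: 14.98 m/s = 33.5093 mph.
Spread: 42.4583 − 33.5093 = 8.95 mph.

8.95 mph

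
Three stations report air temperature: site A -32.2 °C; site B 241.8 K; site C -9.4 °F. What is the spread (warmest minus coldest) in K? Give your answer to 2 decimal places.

site B: 241.8 K = -31.350 °C.
site C: -9.4 °F = -23.000 °C.
Spread: (-23.000) − (-32.200) = 9.200 °C.

9.20 K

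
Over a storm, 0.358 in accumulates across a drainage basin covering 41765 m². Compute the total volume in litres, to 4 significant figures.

Depth: 0.358 in × 25.4 = 9.0932 mm.
1 mm over 1 m² is 1 L, so volume = 9.0932 × 41765 = 379777.5 L ≈ 379800 L.

379800 litres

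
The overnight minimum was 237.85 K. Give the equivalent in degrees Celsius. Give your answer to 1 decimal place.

-35.3 °C

°C = 237.85 − 273.15 = -35.3 °C.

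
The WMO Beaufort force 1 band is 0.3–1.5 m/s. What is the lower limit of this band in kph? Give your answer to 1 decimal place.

1.1 km/h

0.3–1.5 m/s × 3.6 = 1.1–5.4 km/h.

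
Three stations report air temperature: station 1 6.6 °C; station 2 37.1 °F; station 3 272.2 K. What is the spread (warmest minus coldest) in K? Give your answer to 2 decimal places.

7.55 K

station 2: 37.1 °F = 2.833 °C.
station 3: 272.2 K = -0.950 °C.
Spread: 6.600 − (-0.950) = 7.550 °C.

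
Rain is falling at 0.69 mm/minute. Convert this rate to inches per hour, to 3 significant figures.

0.69 mm/minute × 0.0393701 in/mm × 60 minute/hour = 1.63 in/hour.

1.63 in/hour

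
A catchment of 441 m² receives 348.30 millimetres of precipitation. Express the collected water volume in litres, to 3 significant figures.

1 mm over 1 m² is 1 L, so volume = 348.3 × 441 = 153600.3 L ≈ 154000 L.

154000 litres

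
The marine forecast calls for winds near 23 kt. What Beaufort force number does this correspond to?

Beaufort force 6

23 kt lies in the Beaufort 6 band (strong breeze, 22–27 kt).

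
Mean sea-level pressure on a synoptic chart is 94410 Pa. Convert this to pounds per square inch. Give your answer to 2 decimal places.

13.69 psi

1 Pa = 0.000145038 psi, so 94410 × 0.000145038 = 13.69 psi.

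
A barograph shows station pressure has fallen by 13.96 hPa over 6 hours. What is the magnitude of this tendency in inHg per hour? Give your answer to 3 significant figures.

0.0687 inHg per hour

13.96 hPa / 6 h × 0.02953 inHg/hPa = 0.0687 inHg/h.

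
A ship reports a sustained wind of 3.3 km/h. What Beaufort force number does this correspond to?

Beaufort force 1

3.3 km/h = 0.9 m/s, which is Beaufort 1 (light air, 0.3–1.5 m/s).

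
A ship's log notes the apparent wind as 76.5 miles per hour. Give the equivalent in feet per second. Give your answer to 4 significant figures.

1 mph = 1.46667 ft/s, so 76.5 × 1.46667 = 112.2 ft/s.

112.2 ft/s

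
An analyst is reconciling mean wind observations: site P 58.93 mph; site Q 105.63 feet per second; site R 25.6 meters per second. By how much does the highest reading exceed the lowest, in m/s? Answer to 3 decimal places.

6.596 m/s

site P: 58.93 mph = 26.34407 m/s.
site Q: 105.63 ft/s = 32.19602 m/s.
Spread: 32.19602 − 25.60000 = 6.596 m/s.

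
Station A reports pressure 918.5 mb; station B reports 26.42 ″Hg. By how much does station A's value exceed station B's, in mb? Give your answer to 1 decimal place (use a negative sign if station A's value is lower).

23.8 mb

station B: 26.42 inHg = 894.684 mb.
Difference: 918.500 − 894.684 = 23.8 mb.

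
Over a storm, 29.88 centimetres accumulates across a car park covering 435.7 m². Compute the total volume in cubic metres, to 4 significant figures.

Depth: 29.88 cm × 10 = 298.8 mm.
1 mm over 1 m² is 1 L, so volume = 298.8 × 435.7 = 130187.16 L = 130.2 m³.

130.2 cubic metres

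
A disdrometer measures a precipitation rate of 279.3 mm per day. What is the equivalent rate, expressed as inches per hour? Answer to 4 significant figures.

279.3 mm/day × 0.0393701 in/mm × 0.0416667 day/hour = 0.4582 in/hour.

0.4582 in/hour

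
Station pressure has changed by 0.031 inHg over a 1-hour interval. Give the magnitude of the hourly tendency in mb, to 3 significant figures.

0.031 inHg / 1 h × 33.8639 mb/inHg = 1.05 mb/h.

1.05 mb per hour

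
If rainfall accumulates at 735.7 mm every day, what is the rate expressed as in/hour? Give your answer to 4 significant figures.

1.207 in/hour

735.7 mm/day × 0.0393701 in/mm × 0.0416667 day/hour = 1.207 in/hour.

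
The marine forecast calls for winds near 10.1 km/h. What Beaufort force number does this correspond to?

Beaufort force 2

10.1 km/h = 2.8 m/s, which is Beaufort 2 (light breeze, 1.6–3.3 m/s).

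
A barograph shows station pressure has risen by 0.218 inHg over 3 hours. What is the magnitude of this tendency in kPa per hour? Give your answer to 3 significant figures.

0.246 kPa per hour

0.218 inHg / 3 h × 3.38639 kPa/inHg = 0.246 kPa/h.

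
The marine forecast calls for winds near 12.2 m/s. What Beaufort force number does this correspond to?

Beaufort force 6

12.2 m/s lies in the Beaufort 6 band (strong breeze, 10.8–13.8 m/s).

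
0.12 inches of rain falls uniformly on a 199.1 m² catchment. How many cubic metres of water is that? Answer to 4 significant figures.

Depth: 0.12 in × 25.4 = 3.048 mm.
1 mm over 1 m² is 1 L, so volume = 3.048 × 199.1 = 606.8568 L = 0.6069 m³.

0.6069 cubic metres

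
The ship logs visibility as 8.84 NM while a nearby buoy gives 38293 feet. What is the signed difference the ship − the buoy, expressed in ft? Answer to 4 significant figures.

the ship: 8.84 nmi = 53712.86 ft.
Difference: 53712.86 − 38293.00 = 15420 ft.

15420 ft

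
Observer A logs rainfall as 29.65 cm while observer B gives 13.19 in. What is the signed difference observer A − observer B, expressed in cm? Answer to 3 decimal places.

-3.853 cm

observer B: 13.19 in = 33.50260 cm.
Difference: 29.65000 − 33.50260 = -3.853 cm.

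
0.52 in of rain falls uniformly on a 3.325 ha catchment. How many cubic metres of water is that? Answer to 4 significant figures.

Depth: 0.52 in × 25.4 = 13.208 mm.
Area: 3.325 ha = 33250 m².
1 mm over 1 m² is 1 L, so volume = 13.208 × 33250 = 439166 L = 439.2 m³.

439.2 cubic metres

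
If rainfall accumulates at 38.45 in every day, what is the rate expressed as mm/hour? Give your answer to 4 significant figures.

40.69 mm/hour

38.45 in/day × 25.4 mm/in × 0.0416667 day/hour = 40.69 mm/hour.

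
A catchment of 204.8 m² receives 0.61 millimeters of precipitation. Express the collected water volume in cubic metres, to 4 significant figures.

1 mm over 1 m² is 1 L, so volume = 0.61 × 204.8 = 124.928 L = 0.1249 m³.

0.1249 cubic metres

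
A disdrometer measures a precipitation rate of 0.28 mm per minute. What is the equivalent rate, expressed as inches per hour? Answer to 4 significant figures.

0.28 mm/minute × 0.0393701 in/mm × 60 minute/hour = 0.6614 in/hour.

0.6614 in/hour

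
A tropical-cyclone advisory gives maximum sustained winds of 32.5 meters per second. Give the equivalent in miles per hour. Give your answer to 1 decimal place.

1 m/s = 2.23694 mph, so 32.5 × 2.23694 = 72.7 mph.

72.7 mph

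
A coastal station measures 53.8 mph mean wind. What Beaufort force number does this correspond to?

Beaufort force 9

53.8 mph = 24.1 m/s, which is Beaufort 9 (strong gale, 20.8–24.4 m/s).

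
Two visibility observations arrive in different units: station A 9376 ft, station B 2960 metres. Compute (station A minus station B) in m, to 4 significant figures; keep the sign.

-102.2 m

station A: 9376 ft = 2857.805 m.
Difference: 2857.805 − 2960.000 = -102.2 m.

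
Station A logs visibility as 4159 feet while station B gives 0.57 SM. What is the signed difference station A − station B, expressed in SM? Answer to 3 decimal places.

station A: 4159 ft = 0.78769 SM.
Difference: 0.78769 − 0.57000 = 0.218 SM.

0.218 SM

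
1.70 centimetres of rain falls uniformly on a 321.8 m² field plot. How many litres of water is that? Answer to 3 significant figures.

5470 litres

Depth: 1.70 cm × 10 = 17 mm.
1 mm over 1 m² is 1 L, so volume = 17 × 321.8 = 5470.6 L ≈ 5470 L.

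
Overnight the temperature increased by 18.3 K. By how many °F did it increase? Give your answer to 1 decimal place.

32.9 °F

Converting a difference, only the 9/5 scale factor applies: Δ°F = 18.3 × 1.8 = 32.9 °F.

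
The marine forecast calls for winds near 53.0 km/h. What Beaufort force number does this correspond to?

Beaufort force 7

53.0 km/h = 14.7 m/s, which is Beaufort 7 (near gale, 13.9–17.1 m/s).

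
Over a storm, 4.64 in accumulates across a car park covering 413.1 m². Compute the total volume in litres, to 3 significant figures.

Depth: 4.64 in × 25.4 = 117.856 mm.
1 mm over 1 m² is 1 L, so volume = 117.856 × 413.1 = 48686.314 L ≈ 48700 L.

48700 litres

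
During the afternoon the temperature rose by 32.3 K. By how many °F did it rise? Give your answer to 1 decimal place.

58.1 °F

Converting a difference, only the 9/5 scale factor applies: Δ°F = 32.3 × 1.8 = 58.1 °F.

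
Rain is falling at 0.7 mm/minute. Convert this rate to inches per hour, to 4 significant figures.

0.7 mm/minute × 0.0393701 in/mm × 60 minute/hour = 1.654 in/hour.

1.654 in/hour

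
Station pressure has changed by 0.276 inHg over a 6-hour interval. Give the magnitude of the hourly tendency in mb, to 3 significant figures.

0.276 inHg / 6 h × 33.8639 mb/inHg = 1.56 mb/h.

1.56 mb per hour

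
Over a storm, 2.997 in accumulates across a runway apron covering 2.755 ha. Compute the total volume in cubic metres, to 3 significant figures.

Depth: 2.997 in × 25.4 = 76.1238 mm.
Area: 2.755 ha = 27550 m².
1 mm over 1 m² is 1 L, so volume = 76.1238 × 27550 = 2097210.7 L = 2100 m³.

2100 cubic metres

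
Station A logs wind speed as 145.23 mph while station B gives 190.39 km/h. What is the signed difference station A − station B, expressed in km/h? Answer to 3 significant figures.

43.3 km/h

station A: 145.23 mph = 233.725 km/h.
Difference: 233.725 − 190.390 = 43.3 km/h.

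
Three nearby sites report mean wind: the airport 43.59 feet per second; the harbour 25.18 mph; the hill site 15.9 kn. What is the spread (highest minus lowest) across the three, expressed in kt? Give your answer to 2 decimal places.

the airport: 43.59 ft/s = 25.8264 kt.
the harbour: 25.18 mph = 21.8808 kt.
Spread: 25.8264 − 15.9000 = 9.93 kt.

9.93 kt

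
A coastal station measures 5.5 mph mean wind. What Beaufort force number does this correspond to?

Beaufort force 2

5.5 mph = 2.5 m/s, which is Beaufort 2 (light breeze, 1.6–3.3 m/s).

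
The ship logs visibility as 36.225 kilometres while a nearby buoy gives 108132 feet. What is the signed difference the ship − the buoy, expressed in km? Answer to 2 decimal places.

3.27 km

the buoy: 108132 ft = 32.9586 km.
Difference: 36.2250 − 32.9586 = 3.27 km.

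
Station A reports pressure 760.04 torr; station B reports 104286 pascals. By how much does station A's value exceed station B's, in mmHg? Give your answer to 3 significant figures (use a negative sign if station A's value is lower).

-22.2 mmHg

station B: 104286 Pa = 782.209 mmHg.
Difference: 760.040 − 782.209 = -22.2 mmHg.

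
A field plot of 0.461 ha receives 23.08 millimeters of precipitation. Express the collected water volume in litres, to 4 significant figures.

106400 litres

Area: 0.461 ha = 4610 m².
1 mm over 1 m² is 1 L, so volume = 23.08 × 4610 = 106398.8 L ≈ 106400 L.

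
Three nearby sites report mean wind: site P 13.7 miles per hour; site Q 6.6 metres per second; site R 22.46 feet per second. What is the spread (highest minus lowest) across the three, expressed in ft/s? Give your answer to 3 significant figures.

site P: 13.7 mph = 20.0933 ft/s.
site Q: 6.6 m/s = 21.6535 ft/s.
Spread: 22.4600 − 20.0933 = 2.37 ft/s.

2.37 ft/s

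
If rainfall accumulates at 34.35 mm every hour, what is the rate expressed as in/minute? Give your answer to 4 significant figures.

0.02254 in/minute

34.35 mm/hour × 0.0393701 in/mm × 0.0166667 hour/minute = 0.02254 in/minute.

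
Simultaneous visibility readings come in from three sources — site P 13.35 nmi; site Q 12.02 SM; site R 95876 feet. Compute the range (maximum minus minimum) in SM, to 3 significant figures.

6.14 SM

site P: 13.35 nmi = 15.3629 SM.
site R: 95876 ft = 18.1583 SM.
Spread: 18.1583 − 12.0200 = 6.14 SM.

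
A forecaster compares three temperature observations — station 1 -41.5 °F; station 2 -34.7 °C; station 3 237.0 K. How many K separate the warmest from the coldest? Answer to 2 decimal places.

station 1: -41.5 °F = -40.833 °C.
station 3: 237.0 K = -36.150 °C.
Spread: (-34.700) − (-40.833) = 6.133 °C.

6.13 K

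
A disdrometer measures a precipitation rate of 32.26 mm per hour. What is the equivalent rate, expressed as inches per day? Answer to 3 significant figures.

30.5 in/day

32.26 mm/hour × 0.0393701 in/mm × 24 hour/day = 30.5 in/day.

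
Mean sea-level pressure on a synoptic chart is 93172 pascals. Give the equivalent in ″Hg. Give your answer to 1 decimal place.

27.5 inHg

1 Pa = 0.0002953 inHg, so 93172 × 0.0002953 = 27.5 inHg.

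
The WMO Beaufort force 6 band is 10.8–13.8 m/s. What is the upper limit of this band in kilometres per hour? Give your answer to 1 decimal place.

10.8–13.8 m/s × 3.6 = 38.9–49.7 km/h.

49.7 km/h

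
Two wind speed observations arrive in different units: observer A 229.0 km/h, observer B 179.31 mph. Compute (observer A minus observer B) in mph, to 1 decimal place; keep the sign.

-37.0 mph

observer A: 229.0 km/h = 142.294 mph.
Difference: 142.294 − 179.310 = -37.0 mph.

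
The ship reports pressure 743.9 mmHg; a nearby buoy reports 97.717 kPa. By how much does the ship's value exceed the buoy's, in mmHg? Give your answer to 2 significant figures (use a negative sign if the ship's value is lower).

the buoy: 97.717 kPa = 732.94 mmHg.
Difference: 743.90 − 732.94 = 11 mmHg.

11 mmHg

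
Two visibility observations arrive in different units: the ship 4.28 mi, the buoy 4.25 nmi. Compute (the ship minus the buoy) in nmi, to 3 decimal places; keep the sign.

-0.531 nmi

the ship: 4.28 SM = 3.71922 nmi.
Difference: 3.71922 − 4.25000 = -0.531 nmi.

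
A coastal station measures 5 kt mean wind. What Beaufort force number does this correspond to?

Beaufort force 2

5 kt lies in the Beaufort 2 band (light breeze, 4–6 kt).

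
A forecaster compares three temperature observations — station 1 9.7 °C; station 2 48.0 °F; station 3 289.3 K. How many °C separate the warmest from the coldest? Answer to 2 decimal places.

station 2: 48.0 °F = 8.889 °C.
station 3: 289.3 K = 16.150 °C.
Spread: 16.150 − 8.889 = 7.261 °C.

7.26 °C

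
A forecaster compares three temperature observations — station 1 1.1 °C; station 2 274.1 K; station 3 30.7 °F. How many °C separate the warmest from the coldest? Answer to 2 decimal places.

station 2: 274.1 K = 0.950 °C.
station 3: 30.7 °F = -0.722 °C.
Spread: 1.100 − (-0.722) = 1.822 °C.

1.82 °C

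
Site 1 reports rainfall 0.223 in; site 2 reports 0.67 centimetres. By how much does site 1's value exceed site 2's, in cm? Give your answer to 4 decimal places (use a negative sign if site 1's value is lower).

site 1: 0.223 in = 0.566420 cm.
Difference: 0.566420 − 0.670000 = -0.1036 cm.

-0.1036 cm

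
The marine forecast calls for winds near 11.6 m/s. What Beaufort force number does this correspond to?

11.6 m/s lies in the Beaufort 6 band (strong breeze, 10.8–13.8 m/s).

Beaufort force 6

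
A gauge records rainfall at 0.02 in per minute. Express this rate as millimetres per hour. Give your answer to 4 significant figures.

30.48 mm/hour

0.02 in/minute × 25.4 mm/in × 60 minute/hour = 30.48 mm/hour.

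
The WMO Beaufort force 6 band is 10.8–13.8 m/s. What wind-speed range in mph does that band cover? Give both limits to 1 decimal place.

10.8–13.8 m/s × 2.237 = 24.2–30.9 mph.

24.2 to 30.9 mph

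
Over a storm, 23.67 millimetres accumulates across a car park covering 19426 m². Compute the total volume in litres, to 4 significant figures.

459800 litres

1 mm over 1 m² is 1 L, so volume = 23.67 × 19426 = 459813.42 L ≈ 459800 L.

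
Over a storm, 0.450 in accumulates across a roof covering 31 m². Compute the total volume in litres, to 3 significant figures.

Depth: 0.450 in × 25.4 = 11.43 mm.
1 mm over 1 m² is 1 L, so volume = 11.43 × 31 = 354.33 L ≈ 354 L.

354 litres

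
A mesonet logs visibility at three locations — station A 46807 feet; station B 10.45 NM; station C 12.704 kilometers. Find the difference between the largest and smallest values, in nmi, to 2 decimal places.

station A: 46807 ft = 7.7034 nmi.
station C: 12.704 km = 6.8596 nmi.
Spread: 10.4500 − 6.8596 = 3.59 nmi.

3.59 nmi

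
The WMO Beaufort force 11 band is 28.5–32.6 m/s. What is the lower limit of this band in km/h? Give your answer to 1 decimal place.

28.5–32.6 m/s × 3.6 = 102.6–117.4 km/h.

102.6 km/h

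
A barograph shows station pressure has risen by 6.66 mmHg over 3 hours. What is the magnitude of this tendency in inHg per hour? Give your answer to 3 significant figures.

6.66 mmHg / 3 h × 0.0393701 inHg/mmHg = 0.0874 inHg/h.

0.0874 inHg per hour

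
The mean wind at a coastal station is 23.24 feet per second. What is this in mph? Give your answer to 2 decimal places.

1 ft/s = 0.681818 mph, so 23.24 × 0.681818 = 15.85 mph.

15.85 mph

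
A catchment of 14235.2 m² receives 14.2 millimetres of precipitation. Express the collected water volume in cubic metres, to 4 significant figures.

202.1 cubic metres

1 mm over 1 m² is 1 L, so volume = 14.2 × 14235.2 = 202139.84 L = 202.1 m³.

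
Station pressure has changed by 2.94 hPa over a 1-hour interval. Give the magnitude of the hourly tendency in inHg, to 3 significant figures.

2.94 hPa / 1 h × 0.02953 inHg/hPa = 0.0868 inHg/h.

0.0868 inHg per hour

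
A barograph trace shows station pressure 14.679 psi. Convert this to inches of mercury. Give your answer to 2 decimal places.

29.89 inHg

1 psi = 2.03602 inHg, so 14.679 × 2.03602 = 29.89 inHg.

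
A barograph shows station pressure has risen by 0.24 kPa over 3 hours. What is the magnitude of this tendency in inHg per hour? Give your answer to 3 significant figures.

0.24 kPa / 3 h × 0.2953 inHg/kPa = 0.0236 inHg/h.

0.0236 inHg per hour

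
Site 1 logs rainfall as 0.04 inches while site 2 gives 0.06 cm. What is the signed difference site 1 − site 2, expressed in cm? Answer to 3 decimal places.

site 1: 0.04 in = 0.10160 cm.
Difference: 0.10160 − 0.06000 = 0.042 cm.

0.042 cm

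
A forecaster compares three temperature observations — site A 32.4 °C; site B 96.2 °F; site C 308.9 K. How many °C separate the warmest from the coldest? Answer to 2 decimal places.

3.35 °C

site B: 96.2 °F = 35.667 °C.
site C: 308.9 K = 35.750 °C.
Spread: 35.750 − 32.400 = 3.350 °C.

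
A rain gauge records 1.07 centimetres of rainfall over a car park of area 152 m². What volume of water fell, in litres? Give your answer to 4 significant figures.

1626 litres

Depth: 1.07 cm × 10 = 10.7 mm.
1 mm over 1 m² is 1 L, so volume = 10.7 × 152 = 1626.4 L ≈ 1626 L.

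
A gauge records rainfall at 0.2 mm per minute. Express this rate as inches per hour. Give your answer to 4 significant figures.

0.4724 in/hour

0.2 mm/minute × 0.0393701 in/mm × 60 minute/hour = 0.4724 in/hour.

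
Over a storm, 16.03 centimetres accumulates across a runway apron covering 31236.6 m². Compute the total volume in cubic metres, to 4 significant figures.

5007 cubic metres

Depth: 16.03 cm × 10 = 160.3 mm.
1 mm over 1 m² is 1 L, so volume = 160.3 × 31236.6 = 5007227 L = 5007 m³.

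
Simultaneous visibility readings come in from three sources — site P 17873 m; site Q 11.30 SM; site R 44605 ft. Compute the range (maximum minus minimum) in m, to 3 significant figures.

4590 m

site Q: 11.30 SM = 18185.59 m.
site R: 44605 ft = 13595.60 m.
Spread: 18185.59 − 13595.60 = 4590 m.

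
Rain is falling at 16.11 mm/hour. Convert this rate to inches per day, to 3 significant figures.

15.2 in/day

16.11 mm/hour × 0.0393701 in/mm × 24 hour/day = 15.2 in/day.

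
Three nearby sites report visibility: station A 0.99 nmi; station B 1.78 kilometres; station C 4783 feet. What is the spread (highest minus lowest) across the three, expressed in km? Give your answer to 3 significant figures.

0.376 km

station A: 0.99 nmi = 1.83348 km.
station C: 4783 ft = 1.45786 km.
Spread: 1.83348 − 1.45786 = 0.376 km.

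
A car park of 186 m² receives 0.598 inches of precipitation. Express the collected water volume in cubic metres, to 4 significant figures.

Depth: 0.598 in × 25.4 = 15.1892 mm.
1 mm over 1 m² is 1 L, so volume = 15.1892 × 186 = 2825.1912 L = 2.825 m³.

2.825 cubic metres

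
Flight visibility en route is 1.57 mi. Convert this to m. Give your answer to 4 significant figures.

1 SM = 1609.34 m, so 1.57 × 1609.34 = 2527 m.

2527 m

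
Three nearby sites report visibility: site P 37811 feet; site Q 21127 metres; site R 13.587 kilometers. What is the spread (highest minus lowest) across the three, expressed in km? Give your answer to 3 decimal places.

site P: 37811 ft = 11.52479 km.
site Q: 21127 m = 21.12700 km.
Spread: 21.12700 − 11.52479 = 9.602 km.

9.602 km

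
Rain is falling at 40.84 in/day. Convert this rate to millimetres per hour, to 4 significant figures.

43.22 mm/hour

40.84 in/day × 25.4 mm/in × 0.0416667 day/hour = 43.22 mm/hour.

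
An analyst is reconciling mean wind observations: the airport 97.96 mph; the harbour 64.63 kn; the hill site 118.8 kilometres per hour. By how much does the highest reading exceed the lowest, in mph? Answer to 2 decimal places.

the harbour: 64.63 kt = 74.3749 mph.
the hill site: 118.8 km/h = 73.8189 mph.
Spread: 97.9600 − 73.8189 = 24.14 mph.

24.14 mph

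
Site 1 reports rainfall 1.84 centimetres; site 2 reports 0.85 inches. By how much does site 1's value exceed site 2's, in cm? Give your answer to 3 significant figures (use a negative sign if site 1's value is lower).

-0.319 cm

site 2: 0.85 in = 2.15900 cm.
Difference: 1.84000 − 2.15900 = -0.319 cm.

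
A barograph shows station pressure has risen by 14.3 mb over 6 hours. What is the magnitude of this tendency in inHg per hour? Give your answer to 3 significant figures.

14.3 mb / 6 h × 0.02953 inHg/mb = 0.0704 inHg/h.

0.0704 inHg per hour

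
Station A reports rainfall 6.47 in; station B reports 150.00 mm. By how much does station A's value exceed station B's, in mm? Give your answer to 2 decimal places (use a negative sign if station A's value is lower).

station A: 6.47 in = 164.3380 mm.
Difference: 164.3380 − 150.0000 = 14.34 mm.

14.34 mm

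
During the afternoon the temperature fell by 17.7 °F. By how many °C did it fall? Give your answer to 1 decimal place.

9.8 °C

Converting a difference, only the 9/5 scale factor applies: Δ°C = 17.7 × 0.5556 = 9.8 °C.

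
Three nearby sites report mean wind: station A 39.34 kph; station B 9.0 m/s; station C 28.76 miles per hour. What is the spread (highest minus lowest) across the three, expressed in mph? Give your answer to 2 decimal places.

8.63 mph

station A: 39.34 km/h = 24.4447 mph.
station B: 9.0 m/s = 20.1324 mph.
Spread: 28.7600 − 20.1324 = 8.63 mph.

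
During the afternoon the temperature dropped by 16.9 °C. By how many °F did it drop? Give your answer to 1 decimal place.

30.4 °F

A change of 1 °C equals a change of 1.8 °F: Δ°F = 16.9 × 1.8 = 30.4 °F.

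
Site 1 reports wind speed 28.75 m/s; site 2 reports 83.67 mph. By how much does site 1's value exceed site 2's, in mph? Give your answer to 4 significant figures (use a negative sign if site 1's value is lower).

-19.36 mph

site 1: 28.75 m/s = 64.3119 mph.
Difference: 64.3119 − 83.6700 = -19.36 mph.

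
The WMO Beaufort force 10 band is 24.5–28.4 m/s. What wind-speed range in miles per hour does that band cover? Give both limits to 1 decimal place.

24.5–28.4 m/s × 2.237 = 54.8–63.5 mph.

54.8 to 63.5 mph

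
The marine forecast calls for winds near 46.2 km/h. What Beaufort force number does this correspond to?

Beaufort force 6

46.2 km/h = 12.8 m/s, which is Beaufort 6 (strong breeze, 10.8–13.8 m/s).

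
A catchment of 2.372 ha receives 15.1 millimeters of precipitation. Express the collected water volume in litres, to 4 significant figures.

358200 litres

Area: 2.372 ha = 23720 m².
1 mm over 1 m² is 1 L, so volume = 15.1 × 23720 = 358172 L ≈ 358200 L.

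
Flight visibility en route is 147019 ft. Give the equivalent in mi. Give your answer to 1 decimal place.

27.8 SM

1 ft = 0.000189394 SM, so 147019 × 0.000189394 = 27.8 SM.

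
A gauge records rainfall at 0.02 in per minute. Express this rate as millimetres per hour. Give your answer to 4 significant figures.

0.02 in/minute × 25.4 mm/in × 60 minute/hour = 30.48 mm/hour.

30.48 mm/hour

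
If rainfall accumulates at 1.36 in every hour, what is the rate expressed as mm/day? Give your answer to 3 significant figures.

1.36 in/hour × 25.4 mm/in × 24 hour/day = 829 mm/day.

829 mm/day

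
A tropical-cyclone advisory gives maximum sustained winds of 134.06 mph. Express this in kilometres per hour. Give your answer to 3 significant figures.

1 mph = 1.60934 km/h, so 134.06 × 1.60934 = 216 km/h.

216 km/h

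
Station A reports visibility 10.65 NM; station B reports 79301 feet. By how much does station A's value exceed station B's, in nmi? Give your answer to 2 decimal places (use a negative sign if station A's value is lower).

-2.40 nmi

station B: 79301 ft = 13.0513 nmi.
Difference: 10.6500 − 13.0513 = -2.40 nmi.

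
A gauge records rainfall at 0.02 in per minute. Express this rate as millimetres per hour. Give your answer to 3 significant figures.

30.5 mm/hour

0.02 in/minute × 25.4 mm/in × 60 minute/hour = 30.5 mm/hour.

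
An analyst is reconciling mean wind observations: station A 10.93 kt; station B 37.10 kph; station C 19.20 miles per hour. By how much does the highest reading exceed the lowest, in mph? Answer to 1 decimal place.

station A: 10.93 kt = 12.578 mph.
station B: 37.10 km/h = 23.053 mph.
Spread: 23.053 − 12.578 = 10.5 mph.

10.5 mph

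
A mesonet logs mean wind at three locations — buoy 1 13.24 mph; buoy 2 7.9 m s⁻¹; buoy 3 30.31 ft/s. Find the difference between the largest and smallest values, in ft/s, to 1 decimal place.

10.9 ft/s

buoy 1: 13.24 mph = 19.419 ft/s.
buoy 2: 7.9 m/s = 25.919 ft/s.
Spread: 30.310 − 19.419 = 10.9 ft/s.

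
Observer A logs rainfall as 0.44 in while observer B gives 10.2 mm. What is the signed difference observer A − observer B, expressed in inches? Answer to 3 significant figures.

0.0384 in

observer B: 10.2 mm = 0.401575 in.
Difference: 0.440000 − 0.401575 = 0.0384 in.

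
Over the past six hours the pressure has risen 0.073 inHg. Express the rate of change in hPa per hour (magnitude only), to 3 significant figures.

0.073 inHg / 6 h × 33.8639 hPa/inHg = 0.412 hPa/h.

0.412 hPa per hour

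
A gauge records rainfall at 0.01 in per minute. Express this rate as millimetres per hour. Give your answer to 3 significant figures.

0.01 in/minute × 25.4 mm/in × 60 minute/hour = 15.2 mm/hour.

15.2 mm/hour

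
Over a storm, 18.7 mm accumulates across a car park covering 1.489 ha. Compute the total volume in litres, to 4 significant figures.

Area: 1.489 ha = 14890 m².
1 mm over 1 m² is 1 L, so volume = 18.7 × 14890 = 278443 L ≈ 278400 L.

278400 litres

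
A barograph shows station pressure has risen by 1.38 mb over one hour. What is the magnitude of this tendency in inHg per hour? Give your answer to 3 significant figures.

1.38 mb / 1 h × 0.02953 inHg/mb = 0.0408 inHg/h.

0.0408 inHg per hour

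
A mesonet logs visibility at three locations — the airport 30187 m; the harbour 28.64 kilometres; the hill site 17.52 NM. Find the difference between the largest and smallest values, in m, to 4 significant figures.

3807 m

the harbour: 28.64 km = 28640.00 m.
the hill site: 17.52 nmi = 32447.04 m.
Spread: 32447.04 − 28640.00 = 3807 m.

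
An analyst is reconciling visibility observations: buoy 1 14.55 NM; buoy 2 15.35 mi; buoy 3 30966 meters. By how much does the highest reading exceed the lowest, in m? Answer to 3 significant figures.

buoy 1: 14.55 nmi = 26946.60 m.
buoy 2: 15.35 SM = 24703.43 m.
Spread: 30966.00 − 24703.43 = 6260 m.

6260 m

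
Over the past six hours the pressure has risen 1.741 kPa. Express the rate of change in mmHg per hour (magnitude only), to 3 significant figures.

2.18 mmHg per hour

1.741 kPa / 6 h × 7.50062 mmHg/kPa = 2.18 mmHg/h.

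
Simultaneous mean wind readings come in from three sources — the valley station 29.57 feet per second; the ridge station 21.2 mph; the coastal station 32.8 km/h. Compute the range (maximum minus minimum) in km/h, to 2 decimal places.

1.67 km/h

the valley station: 29.57 ft/s = 32.4466 km/h.
the ridge station: 21.2 mph = 34.1181 km/h.
Spread: 34.1181 − 32.4466 = 1.67 km/h.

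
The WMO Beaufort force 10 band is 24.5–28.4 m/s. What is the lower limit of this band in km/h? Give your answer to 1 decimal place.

24.5–28.4 m/s × 3.6 = 88.2–102.2 km/h.

88.2 km/h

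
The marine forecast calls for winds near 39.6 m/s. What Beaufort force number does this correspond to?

39.6 m/s lies in the Beaufort 12 band (hurricane force, ≥32.7 m/s).

Beaufort force 12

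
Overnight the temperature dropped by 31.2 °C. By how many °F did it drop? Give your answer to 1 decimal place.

A change of 1 °C equals a change of 1.8 °F: Δ°F = 31.2 × 1.8 = 56.2 °F.

56.2 °F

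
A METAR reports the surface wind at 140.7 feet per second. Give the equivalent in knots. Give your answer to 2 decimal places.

83.36 kt

1 ft/s = 0.592484 kt, so 140.7 × 0.592484 = 83.36 kt.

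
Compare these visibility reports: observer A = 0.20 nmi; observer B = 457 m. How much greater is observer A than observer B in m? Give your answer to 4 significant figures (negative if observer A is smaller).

observer A: 0.20 nmi = 370.4000 m.
Difference: 370.4000 − 457.0000 = -86.60 m.

-86.60 m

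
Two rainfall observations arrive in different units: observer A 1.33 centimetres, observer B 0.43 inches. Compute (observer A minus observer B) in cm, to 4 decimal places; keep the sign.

observer B: 0.43 in = 1.092200 cm.
Difference: 1.330000 − 1.092200 = 0.2378 cm.

0.2378 cm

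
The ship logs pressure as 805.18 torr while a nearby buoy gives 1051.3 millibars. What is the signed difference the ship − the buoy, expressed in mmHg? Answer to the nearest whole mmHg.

17 mmHg

the buoy: 1051.3 mb = 788.54 mmHg.
Difference: 805.18 − 788.54 = 17 mmHg.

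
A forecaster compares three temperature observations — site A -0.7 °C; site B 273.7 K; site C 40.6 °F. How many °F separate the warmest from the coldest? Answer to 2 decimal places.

9.86 °F

site B: 273.7 K = 0.550 °C.
site C: 40.6 °F = 4.778 °C.
Spread: 4.778 − (-0.700) = 5.478 °C = 9.86 °F.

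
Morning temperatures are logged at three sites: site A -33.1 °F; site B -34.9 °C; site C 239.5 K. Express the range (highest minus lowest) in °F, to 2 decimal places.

4.53 °F

site A: -33.1 °F = -36.167 °C.
site C: 239.5 K = -33.650 °C.
Spread: (-33.650) − (-36.167) = 2.517 °C = 4.53 °F.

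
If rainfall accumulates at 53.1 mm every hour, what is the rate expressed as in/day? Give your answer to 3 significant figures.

53.1 mm/hour × 0.0393701 in/mm × 24 hour/day = 50.2 in/day.

50.2 in/day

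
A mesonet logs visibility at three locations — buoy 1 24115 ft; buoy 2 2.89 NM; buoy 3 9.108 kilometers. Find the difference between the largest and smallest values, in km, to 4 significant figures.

buoy 1: 24115 ft = 7.35025 km.
buoy 2: 2.89 nmi = 5.35228 km.
Spread: 9.10800 − 5.35228 = 3.756 km.

3.756 km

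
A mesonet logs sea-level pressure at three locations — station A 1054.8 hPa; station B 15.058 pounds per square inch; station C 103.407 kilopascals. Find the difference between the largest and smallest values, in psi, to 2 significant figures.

station A: 1054.8 hPa = 15.2986 psi.
station C: 103.407 kPa = 14.9979 psi.
Spread: 15.2986 − 14.9979 = 0.30 psi.

0.30 psi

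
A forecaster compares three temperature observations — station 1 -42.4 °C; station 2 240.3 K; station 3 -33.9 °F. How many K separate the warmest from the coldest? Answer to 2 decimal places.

station 2: 240.3 K = -32.850 °C.
station 3: -33.9 °F = -36.611 °C.
Spread: (-32.850) − (-42.400) = 9.550 °C.

9.55 K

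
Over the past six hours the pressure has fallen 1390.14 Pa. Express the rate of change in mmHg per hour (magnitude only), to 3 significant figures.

1.74 mmHg per hour

1390.14 Pa / 6 h × 0.00750062 mmHg/Pa = 1.74 mmHg/h.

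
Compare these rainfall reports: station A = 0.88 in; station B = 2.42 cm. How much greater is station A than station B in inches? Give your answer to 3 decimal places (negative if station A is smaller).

-0.073 in

station B: 2.42 cm = 0.95276 in.
Difference: 0.88000 − 0.95276 = -0.073 in.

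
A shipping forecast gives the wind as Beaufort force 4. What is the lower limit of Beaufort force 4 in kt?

Beaufort 4 (moderate breeze) spans 11–16 knots.

11 kt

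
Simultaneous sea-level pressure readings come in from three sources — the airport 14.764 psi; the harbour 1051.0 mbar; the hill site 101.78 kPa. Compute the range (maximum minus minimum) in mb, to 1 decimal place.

33.2 mb

the airport: 14.764 psi = 1017.942 mb.
the hill site: 101.78 kPa = 1017.800 mb.
Spread: 1051.000 − 1017.800 = 33.2 mb.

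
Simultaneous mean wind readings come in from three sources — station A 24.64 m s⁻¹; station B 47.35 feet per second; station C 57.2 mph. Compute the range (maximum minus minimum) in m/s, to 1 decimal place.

11.1 m/s

station B: 47.35 ft/s = 14.432 m/s.
station C: 57.2 mph = 25.571 m/s.
Spread: 25.571 − 14.432 = 11.1 m/s.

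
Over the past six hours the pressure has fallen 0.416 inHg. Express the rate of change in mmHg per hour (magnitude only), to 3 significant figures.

0.416 inHg / 6 h × 25.4 mmHg/inHg = 1.76 mmHg/h.

1.76 mmHg per hour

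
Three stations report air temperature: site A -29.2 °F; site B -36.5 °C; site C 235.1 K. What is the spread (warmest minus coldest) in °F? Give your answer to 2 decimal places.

site A: -29.2 °F = -34.000 °C.
site C: 235.1 K = -38.050 °C.
Spread: (-34.000) − (-38.050) = 4.050 °C = 7.29 °F.

7.29 °F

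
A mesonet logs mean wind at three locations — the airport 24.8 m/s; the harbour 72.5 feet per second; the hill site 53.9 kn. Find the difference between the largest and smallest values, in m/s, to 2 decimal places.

5.63 m/s

the harbour: 72.5 ft/s = 22.0980 m/s.
the hill site: 53.9 kt = 27.7286 m/s.
Spread: 27.7286 − 22.0980 = 5.63 m/s.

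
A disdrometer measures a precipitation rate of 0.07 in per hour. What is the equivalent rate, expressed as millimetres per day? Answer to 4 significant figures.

0.07 in/hour × 25.4 mm/in × 24 hour/day = 42.67 mm/day.

42.67 mm/day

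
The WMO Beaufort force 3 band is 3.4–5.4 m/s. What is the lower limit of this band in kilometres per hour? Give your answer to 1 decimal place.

3.4–5.4 m/s × 3.6 = 12.2–19.4 km/h.

12.2 km/h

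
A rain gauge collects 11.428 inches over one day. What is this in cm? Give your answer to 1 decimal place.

1 in = 2.54 cm, so 11.428 × 2.54 = 29.0 cm.

29.0 cm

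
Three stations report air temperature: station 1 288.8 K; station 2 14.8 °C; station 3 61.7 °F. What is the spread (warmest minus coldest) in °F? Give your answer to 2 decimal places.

station 1: 288.8 K = 15.650 °C.
station 3: 61.7 °F = 16.500 °C.
Spread: 16.500 − 14.800 = 1.700 °C = 3.06 °F.

3.06 °F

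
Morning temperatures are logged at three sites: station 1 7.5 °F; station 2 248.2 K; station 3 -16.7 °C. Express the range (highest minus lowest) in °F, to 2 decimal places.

20.41 °F

station 1: 7.5 °F = -13.611 °C.
station 2: 248.2 K = -24.950 °C.
Spread: (-13.611) − (-24.950) = 11.339 °C = 20.41 °F.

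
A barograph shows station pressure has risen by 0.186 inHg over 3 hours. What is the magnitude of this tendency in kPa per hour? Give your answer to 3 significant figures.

0.210 kPa per hour

0.186 inHg / 3 h × 3.38639 kPa/inHg = 0.210 kPa/h.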